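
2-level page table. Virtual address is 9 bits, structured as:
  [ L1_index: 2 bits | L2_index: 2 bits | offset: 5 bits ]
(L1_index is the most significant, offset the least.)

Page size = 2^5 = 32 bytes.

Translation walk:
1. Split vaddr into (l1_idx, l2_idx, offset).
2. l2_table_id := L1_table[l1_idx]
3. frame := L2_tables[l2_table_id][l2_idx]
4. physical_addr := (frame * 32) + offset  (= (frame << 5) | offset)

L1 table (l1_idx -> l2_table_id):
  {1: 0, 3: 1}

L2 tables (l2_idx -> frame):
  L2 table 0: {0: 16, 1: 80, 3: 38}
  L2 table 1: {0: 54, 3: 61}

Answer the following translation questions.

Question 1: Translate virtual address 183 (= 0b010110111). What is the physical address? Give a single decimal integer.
vaddr = 183 = 0b010110111
Split: l1_idx=1, l2_idx=1, offset=23
L1[1] = 0
L2[0][1] = 80
paddr = 80 * 32 + 23 = 2583

Answer: 2583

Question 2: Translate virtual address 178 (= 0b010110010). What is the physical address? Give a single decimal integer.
Answer: 2578

Derivation:
vaddr = 178 = 0b010110010
Split: l1_idx=1, l2_idx=1, offset=18
L1[1] = 0
L2[0][1] = 80
paddr = 80 * 32 + 18 = 2578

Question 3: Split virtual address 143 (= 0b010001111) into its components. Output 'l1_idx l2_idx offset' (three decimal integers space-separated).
vaddr = 143 = 0b010001111
  top 2 bits -> l1_idx = 1
  next 2 bits -> l2_idx = 0
  bottom 5 bits -> offset = 15

Answer: 1 0 15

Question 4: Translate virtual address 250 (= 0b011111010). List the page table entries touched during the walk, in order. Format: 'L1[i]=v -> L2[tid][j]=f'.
vaddr = 250 = 0b011111010
Split: l1_idx=1, l2_idx=3, offset=26

Answer: L1[1]=0 -> L2[0][3]=38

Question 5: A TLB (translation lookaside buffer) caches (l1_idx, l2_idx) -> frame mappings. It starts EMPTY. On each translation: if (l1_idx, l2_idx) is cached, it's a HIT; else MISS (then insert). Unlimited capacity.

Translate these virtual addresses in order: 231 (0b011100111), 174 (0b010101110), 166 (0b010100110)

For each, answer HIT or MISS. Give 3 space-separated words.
Answer: MISS MISS HIT

Derivation:
vaddr=231: (1,3) not in TLB -> MISS, insert
vaddr=174: (1,1) not in TLB -> MISS, insert
vaddr=166: (1,1) in TLB -> HIT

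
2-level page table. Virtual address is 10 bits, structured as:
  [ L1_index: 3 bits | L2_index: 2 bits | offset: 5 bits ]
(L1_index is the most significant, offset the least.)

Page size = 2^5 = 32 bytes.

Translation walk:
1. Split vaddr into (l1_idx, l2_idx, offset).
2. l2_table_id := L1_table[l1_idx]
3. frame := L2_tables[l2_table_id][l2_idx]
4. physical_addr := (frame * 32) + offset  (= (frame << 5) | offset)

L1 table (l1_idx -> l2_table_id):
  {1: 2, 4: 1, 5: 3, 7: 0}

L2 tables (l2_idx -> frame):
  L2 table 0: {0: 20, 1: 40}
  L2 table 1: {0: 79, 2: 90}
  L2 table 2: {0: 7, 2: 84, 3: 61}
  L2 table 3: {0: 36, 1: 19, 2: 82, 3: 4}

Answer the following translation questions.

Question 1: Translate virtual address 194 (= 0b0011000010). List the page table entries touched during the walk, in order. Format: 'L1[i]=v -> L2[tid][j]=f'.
Answer: L1[1]=2 -> L2[2][2]=84

Derivation:
vaddr = 194 = 0b0011000010
Split: l1_idx=1, l2_idx=2, offset=2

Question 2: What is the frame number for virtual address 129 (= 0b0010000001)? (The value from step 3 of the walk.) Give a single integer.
Answer: 7

Derivation:
vaddr = 129: l1_idx=1, l2_idx=0
L1[1] = 2; L2[2][0] = 7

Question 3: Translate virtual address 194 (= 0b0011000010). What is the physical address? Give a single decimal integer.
vaddr = 194 = 0b0011000010
Split: l1_idx=1, l2_idx=2, offset=2
L1[1] = 2
L2[2][2] = 84
paddr = 84 * 32 + 2 = 2690

Answer: 2690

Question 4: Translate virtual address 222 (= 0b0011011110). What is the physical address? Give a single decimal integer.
vaddr = 222 = 0b0011011110
Split: l1_idx=1, l2_idx=2, offset=30
L1[1] = 2
L2[2][2] = 84
paddr = 84 * 32 + 30 = 2718

Answer: 2718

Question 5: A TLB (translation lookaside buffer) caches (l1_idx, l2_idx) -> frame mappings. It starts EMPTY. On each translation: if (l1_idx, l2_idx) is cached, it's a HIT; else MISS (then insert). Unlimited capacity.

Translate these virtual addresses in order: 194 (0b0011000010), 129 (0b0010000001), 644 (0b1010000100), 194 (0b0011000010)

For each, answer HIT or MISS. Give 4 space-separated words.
vaddr=194: (1,2) not in TLB -> MISS, insert
vaddr=129: (1,0) not in TLB -> MISS, insert
vaddr=644: (5,0) not in TLB -> MISS, insert
vaddr=194: (1,2) in TLB -> HIT

Answer: MISS MISS MISS HIT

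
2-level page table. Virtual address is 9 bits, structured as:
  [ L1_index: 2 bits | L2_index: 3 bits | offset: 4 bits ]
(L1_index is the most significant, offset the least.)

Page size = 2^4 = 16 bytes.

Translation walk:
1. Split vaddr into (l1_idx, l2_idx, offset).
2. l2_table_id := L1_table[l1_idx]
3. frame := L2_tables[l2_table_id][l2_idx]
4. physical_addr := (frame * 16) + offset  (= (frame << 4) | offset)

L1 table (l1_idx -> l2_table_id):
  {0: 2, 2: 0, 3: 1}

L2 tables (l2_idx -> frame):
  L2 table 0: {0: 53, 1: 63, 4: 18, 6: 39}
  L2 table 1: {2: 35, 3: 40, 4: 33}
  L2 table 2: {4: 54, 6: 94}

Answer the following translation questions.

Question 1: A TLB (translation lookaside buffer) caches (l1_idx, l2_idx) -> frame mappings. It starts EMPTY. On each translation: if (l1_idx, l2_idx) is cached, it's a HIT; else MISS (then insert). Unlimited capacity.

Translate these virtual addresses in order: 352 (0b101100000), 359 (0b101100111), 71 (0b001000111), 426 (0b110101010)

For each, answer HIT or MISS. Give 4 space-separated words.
vaddr=352: (2,6) not in TLB -> MISS, insert
vaddr=359: (2,6) in TLB -> HIT
vaddr=71: (0,4) not in TLB -> MISS, insert
vaddr=426: (3,2) not in TLB -> MISS, insert

Answer: MISS HIT MISS MISS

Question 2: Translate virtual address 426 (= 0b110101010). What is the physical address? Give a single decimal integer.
Answer: 570

Derivation:
vaddr = 426 = 0b110101010
Split: l1_idx=3, l2_idx=2, offset=10
L1[3] = 1
L2[1][2] = 35
paddr = 35 * 16 + 10 = 570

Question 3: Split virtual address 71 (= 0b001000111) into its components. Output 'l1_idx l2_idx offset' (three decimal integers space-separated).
vaddr = 71 = 0b001000111
  top 2 bits -> l1_idx = 0
  next 3 bits -> l2_idx = 4
  bottom 4 bits -> offset = 7

Answer: 0 4 7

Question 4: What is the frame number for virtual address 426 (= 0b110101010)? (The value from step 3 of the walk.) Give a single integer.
Answer: 35

Derivation:
vaddr = 426: l1_idx=3, l2_idx=2
L1[3] = 1; L2[1][2] = 35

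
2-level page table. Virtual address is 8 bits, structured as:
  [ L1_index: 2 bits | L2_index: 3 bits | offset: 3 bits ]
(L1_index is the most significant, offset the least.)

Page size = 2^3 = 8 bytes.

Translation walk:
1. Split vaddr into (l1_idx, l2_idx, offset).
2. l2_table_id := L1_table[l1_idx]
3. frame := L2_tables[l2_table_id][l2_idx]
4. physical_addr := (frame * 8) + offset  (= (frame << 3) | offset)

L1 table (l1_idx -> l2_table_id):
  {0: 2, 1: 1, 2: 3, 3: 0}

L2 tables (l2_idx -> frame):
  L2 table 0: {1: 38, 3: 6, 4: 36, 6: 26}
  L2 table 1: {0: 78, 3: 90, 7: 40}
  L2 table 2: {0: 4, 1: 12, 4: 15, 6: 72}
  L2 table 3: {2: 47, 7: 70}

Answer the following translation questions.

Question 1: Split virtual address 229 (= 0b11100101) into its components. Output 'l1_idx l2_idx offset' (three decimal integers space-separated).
Answer: 3 4 5

Derivation:
vaddr = 229 = 0b11100101
  top 2 bits -> l1_idx = 3
  next 3 bits -> l2_idx = 4
  bottom 3 bits -> offset = 5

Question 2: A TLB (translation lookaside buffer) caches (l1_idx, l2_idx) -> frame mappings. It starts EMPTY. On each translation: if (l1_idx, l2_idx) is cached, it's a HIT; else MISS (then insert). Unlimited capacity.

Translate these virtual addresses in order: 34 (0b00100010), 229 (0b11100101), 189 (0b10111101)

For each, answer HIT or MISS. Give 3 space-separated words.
Answer: MISS MISS MISS

Derivation:
vaddr=34: (0,4) not in TLB -> MISS, insert
vaddr=229: (3,4) not in TLB -> MISS, insert
vaddr=189: (2,7) not in TLB -> MISS, insert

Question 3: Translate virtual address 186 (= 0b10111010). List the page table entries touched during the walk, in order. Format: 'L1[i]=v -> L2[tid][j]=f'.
vaddr = 186 = 0b10111010
Split: l1_idx=2, l2_idx=7, offset=2

Answer: L1[2]=3 -> L2[3][7]=70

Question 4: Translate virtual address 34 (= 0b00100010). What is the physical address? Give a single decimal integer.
Answer: 122

Derivation:
vaddr = 34 = 0b00100010
Split: l1_idx=0, l2_idx=4, offset=2
L1[0] = 2
L2[2][4] = 15
paddr = 15 * 8 + 2 = 122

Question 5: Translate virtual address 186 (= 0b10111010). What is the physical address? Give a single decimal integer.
vaddr = 186 = 0b10111010
Split: l1_idx=2, l2_idx=7, offset=2
L1[2] = 3
L2[3][7] = 70
paddr = 70 * 8 + 2 = 562

Answer: 562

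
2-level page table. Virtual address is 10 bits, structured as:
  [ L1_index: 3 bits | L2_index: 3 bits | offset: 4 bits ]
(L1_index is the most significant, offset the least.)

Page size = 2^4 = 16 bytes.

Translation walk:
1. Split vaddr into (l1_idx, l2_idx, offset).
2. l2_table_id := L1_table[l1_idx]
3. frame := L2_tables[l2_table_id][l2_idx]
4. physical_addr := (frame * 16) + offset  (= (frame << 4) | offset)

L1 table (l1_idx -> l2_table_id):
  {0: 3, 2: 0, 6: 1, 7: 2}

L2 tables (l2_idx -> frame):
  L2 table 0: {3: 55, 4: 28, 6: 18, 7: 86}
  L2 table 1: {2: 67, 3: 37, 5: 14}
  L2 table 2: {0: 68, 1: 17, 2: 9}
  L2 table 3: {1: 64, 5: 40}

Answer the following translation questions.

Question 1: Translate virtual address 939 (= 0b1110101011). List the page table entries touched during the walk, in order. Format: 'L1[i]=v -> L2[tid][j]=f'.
Answer: L1[7]=2 -> L2[2][2]=9

Derivation:
vaddr = 939 = 0b1110101011
Split: l1_idx=7, l2_idx=2, offset=11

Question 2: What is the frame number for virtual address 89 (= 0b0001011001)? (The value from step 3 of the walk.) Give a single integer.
vaddr = 89: l1_idx=0, l2_idx=5
L1[0] = 3; L2[3][5] = 40

Answer: 40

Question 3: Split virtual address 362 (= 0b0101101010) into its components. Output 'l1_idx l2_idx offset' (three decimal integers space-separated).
vaddr = 362 = 0b0101101010
  top 3 bits -> l1_idx = 2
  next 3 bits -> l2_idx = 6
  bottom 4 bits -> offset = 10

Answer: 2 6 10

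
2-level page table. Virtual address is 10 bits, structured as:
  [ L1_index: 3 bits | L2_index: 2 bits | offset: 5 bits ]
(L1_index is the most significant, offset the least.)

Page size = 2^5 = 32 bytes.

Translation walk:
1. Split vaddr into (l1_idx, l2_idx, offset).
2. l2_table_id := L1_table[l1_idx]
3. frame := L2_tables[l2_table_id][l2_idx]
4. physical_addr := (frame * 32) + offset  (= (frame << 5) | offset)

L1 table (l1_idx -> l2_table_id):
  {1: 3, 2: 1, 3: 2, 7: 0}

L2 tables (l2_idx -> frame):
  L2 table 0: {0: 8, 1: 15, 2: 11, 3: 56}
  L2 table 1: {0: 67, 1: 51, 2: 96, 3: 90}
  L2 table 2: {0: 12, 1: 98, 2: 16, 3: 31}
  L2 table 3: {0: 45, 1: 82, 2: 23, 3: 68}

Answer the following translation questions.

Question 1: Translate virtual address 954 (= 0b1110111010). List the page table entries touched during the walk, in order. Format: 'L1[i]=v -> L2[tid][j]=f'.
Answer: L1[7]=0 -> L2[0][1]=15

Derivation:
vaddr = 954 = 0b1110111010
Split: l1_idx=7, l2_idx=1, offset=26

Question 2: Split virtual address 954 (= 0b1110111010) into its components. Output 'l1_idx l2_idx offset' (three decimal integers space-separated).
Answer: 7 1 26

Derivation:
vaddr = 954 = 0b1110111010
  top 3 bits -> l1_idx = 7
  next 2 bits -> l2_idx = 1
  bottom 5 bits -> offset = 26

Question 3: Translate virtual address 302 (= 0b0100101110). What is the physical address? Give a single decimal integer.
Answer: 1646

Derivation:
vaddr = 302 = 0b0100101110
Split: l1_idx=2, l2_idx=1, offset=14
L1[2] = 1
L2[1][1] = 51
paddr = 51 * 32 + 14 = 1646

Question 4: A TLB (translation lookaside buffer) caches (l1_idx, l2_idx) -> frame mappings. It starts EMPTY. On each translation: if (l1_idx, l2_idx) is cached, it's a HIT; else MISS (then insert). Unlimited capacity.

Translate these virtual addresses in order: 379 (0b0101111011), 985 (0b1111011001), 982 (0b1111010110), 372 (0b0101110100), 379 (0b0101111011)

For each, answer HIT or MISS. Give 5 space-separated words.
vaddr=379: (2,3) not in TLB -> MISS, insert
vaddr=985: (7,2) not in TLB -> MISS, insert
vaddr=982: (7,2) in TLB -> HIT
vaddr=372: (2,3) in TLB -> HIT
vaddr=379: (2,3) in TLB -> HIT

Answer: MISS MISS HIT HIT HIT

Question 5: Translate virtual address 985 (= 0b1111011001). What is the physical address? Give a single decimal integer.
Answer: 377

Derivation:
vaddr = 985 = 0b1111011001
Split: l1_idx=7, l2_idx=2, offset=25
L1[7] = 0
L2[0][2] = 11
paddr = 11 * 32 + 25 = 377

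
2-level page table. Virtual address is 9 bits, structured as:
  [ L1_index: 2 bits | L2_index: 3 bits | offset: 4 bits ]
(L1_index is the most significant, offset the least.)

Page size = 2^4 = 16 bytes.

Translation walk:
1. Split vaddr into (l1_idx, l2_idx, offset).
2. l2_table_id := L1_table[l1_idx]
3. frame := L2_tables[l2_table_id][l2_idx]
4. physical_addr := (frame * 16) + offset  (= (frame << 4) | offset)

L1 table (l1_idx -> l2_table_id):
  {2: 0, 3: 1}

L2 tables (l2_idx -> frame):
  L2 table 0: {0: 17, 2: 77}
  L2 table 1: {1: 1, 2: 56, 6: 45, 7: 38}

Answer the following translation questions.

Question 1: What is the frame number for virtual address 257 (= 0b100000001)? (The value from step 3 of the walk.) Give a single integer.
Answer: 17

Derivation:
vaddr = 257: l1_idx=2, l2_idx=0
L1[2] = 0; L2[0][0] = 17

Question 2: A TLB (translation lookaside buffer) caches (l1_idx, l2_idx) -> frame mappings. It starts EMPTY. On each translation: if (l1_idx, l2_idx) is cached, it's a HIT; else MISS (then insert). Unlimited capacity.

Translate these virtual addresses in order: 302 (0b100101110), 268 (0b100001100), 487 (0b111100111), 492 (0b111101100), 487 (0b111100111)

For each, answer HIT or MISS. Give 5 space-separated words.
Answer: MISS MISS MISS HIT HIT

Derivation:
vaddr=302: (2,2) not in TLB -> MISS, insert
vaddr=268: (2,0) not in TLB -> MISS, insert
vaddr=487: (3,6) not in TLB -> MISS, insert
vaddr=492: (3,6) in TLB -> HIT
vaddr=487: (3,6) in TLB -> HIT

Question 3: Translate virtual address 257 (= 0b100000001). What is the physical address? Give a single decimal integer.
vaddr = 257 = 0b100000001
Split: l1_idx=2, l2_idx=0, offset=1
L1[2] = 0
L2[0][0] = 17
paddr = 17 * 16 + 1 = 273

Answer: 273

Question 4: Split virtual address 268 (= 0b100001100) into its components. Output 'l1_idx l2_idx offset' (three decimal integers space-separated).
vaddr = 268 = 0b100001100
  top 2 bits -> l1_idx = 2
  next 3 bits -> l2_idx = 0
  bottom 4 bits -> offset = 12

Answer: 2 0 12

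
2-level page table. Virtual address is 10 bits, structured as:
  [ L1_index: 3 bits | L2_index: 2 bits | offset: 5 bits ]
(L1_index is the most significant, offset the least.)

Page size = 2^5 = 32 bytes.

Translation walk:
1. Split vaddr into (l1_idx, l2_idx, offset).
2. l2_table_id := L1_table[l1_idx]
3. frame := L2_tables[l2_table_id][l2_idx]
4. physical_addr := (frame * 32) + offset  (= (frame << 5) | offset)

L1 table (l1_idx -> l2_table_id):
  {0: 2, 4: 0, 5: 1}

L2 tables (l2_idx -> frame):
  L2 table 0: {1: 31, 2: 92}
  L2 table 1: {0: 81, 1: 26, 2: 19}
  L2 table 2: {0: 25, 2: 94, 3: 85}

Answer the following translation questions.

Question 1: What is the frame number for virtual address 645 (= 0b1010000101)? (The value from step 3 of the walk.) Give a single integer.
vaddr = 645: l1_idx=5, l2_idx=0
L1[5] = 1; L2[1][0] = 81

Answer: 81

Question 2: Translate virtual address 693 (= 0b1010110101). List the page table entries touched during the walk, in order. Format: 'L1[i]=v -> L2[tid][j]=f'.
vaddr = 693 = 0b1010110101
Split: l1_idx=5, l2_idx=1, offset=21

Answer: L1[5]=1 -> L2[1][1]=26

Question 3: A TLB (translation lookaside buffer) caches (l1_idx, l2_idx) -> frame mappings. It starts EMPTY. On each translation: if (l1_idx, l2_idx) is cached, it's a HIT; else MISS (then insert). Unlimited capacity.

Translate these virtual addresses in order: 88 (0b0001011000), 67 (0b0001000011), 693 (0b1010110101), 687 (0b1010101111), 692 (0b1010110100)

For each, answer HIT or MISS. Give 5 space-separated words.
Answer: MISS HIT MISS HIT HIT

Derivation:
vaddr=88: (0,2) not in TLB -> MISS, insert
vaddr=67: (0,2) in TLB -> HIT
vaddr=693: (5,1) not in TLB -> MISS, insert
vaddr=687: (5,1) in TLB -> HIT
vaddr=692: (5,1) in TLB -> HIT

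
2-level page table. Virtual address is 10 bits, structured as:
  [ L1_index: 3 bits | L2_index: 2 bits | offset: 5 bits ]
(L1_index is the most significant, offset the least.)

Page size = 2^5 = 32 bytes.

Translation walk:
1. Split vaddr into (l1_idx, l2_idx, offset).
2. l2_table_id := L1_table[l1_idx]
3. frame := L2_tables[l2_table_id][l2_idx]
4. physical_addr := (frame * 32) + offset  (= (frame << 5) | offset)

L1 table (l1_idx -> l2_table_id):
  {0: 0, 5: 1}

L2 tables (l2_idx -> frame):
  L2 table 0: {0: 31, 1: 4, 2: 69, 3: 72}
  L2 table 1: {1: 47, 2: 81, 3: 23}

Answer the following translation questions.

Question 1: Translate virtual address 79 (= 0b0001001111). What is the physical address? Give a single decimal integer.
Answer: 2223

Derivation:
vaddr = 79 = 0b0001001111
Split: l1_idx=0, l2_idx=2, offset=15
L1[0] = 0
L2[0][2] = 69
paddr = 69 * 32 + 15 = 2223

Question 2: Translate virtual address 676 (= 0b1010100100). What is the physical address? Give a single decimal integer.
vaddr = 676 = 0b1010100100
Split: l1_idx=5, l2_idx=1, offset=4
L1[5] = 1
L2[1][1] = 47
paddr = 47 * 32 + 4 = 1508

Answer: 1508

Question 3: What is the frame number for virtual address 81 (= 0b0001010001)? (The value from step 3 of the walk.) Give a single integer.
vaddr = 81: l1_idx=0, l2_idx=2
L1[0] = 0; L2[0][2] = 69

Answer: 69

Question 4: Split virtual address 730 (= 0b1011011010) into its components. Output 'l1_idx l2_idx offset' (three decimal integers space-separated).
Answer: 5 2 26

Derivation:
vaddr = 730 = 0b1011011010
  top 3 bits -> l1_idx = 5
  next 2 bits -> l2_idx = 2
  bottom 5 bits -> offset = 26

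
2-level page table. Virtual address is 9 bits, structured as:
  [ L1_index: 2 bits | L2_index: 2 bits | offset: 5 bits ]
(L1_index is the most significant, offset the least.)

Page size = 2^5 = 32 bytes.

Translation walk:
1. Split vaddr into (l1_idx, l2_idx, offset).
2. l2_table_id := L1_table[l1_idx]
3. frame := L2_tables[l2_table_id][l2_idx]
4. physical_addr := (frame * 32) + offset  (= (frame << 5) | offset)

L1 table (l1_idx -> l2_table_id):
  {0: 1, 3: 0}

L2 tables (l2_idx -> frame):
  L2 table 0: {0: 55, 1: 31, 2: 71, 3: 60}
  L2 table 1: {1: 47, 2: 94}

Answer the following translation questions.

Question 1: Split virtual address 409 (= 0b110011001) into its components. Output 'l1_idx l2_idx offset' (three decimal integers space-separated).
vaddr = 409 = 0b110011001
  top 2 bits -> l1_idx = 3
  next 2 bits -> l2_idx = 0
  bottom 5 bits -> offset = 25

Answer: 3 0 25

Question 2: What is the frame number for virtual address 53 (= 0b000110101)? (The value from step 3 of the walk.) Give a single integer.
Answer: 47

Derivation:
vaddr = 53: l1_idx=0, l2_idx=1
L1[0] = 1; L2[1][1] = 47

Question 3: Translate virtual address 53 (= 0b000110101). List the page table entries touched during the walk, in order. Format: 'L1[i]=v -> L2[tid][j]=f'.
Answer: L1[0]=1 -> L2[1][1]=47

Derivation:
vaddr = 53 = 0b000110101
Split: l1_idx=0, l2_idx=1, offset=21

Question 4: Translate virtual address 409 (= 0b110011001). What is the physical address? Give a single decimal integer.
Answer: 1785

Derivation:
vaddr = 409 = 0b110011001
Split: l1_idx=3, l2_idx=0, offset=25
L1[3] = 0
L2[0][0] = 55
paddr = 55 * 32 + 25 = 1785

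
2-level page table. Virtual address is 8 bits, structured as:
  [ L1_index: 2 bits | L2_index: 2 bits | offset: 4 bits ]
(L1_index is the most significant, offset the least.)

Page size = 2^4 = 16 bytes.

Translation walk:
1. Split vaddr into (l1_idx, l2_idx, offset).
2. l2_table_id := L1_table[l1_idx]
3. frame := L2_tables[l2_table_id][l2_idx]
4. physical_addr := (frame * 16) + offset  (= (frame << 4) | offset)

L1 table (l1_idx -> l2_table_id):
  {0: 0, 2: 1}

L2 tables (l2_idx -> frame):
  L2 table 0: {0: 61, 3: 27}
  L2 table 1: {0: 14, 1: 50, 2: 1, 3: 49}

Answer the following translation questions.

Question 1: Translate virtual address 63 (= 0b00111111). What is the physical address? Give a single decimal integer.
vaddr = 63 = 0b00111111
Split: l1_idx=0, l2_idx=3, offset=15
L1[0] = 0
L2[0][3] = 27
paddr = 27 * 16 + 15 = 447

Answer: 447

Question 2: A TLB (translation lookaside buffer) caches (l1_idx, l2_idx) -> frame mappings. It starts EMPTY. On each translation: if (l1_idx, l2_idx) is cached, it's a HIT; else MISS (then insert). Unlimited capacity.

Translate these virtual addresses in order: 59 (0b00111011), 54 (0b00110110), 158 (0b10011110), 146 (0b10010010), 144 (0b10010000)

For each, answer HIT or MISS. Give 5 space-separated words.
Answer: MISS HIT MISS HIT HIT

Derivation:
vaddr=59: (0,3) not in TLB -> MISS, insert
vaddr=54: (0,3) in TLB -> HIT
vaddr=158: (2,1) not in TLB -> MISS, insert
vaddr=146: (2,1) in TLB -> HIT
vaddr=144: (2,1) in TLB -> HIT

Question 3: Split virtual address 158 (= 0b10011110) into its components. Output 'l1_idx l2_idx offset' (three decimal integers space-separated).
Answer: 2 1 14

Derivation:
vaddr = 158 = 0b10011110
  top 2 bits -> l1_idx = 2
  next 2 bits -> l2_idx = 1
  bottom 4 bits -> offset = 14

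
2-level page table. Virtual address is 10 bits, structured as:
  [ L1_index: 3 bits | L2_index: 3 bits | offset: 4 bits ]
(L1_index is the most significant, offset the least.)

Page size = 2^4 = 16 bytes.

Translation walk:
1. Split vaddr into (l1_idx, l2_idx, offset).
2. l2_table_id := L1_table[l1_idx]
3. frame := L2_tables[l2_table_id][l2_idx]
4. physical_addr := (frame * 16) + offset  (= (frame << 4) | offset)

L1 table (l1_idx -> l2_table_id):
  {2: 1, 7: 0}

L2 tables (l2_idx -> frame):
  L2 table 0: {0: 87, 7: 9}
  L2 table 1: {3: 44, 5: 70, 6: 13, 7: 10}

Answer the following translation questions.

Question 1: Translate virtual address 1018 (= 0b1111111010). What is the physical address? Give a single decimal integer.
Answer: 154

Derivation:
vaddr = 1018 = 0b1111111010
Split: l1_idx=7, l2_idx=7, offset=10
L1[7] = 0
L2[0][7] = 9
paddr = 9 * 16 + 10 = 154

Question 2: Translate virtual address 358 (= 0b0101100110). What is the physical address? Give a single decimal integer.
vaddr = 358 = 0b0101100110
Split: l1_idx=2, l2_idx=6, offset=6
L1[2] = 1
L2[1][6] = 13
paddr = 13 * 16 + 6 = 214

Answer: 214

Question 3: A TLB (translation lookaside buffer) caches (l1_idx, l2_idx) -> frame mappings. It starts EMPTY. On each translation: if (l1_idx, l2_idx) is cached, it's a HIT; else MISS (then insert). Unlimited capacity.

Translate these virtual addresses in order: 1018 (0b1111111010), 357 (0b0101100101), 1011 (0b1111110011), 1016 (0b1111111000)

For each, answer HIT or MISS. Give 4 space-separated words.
vaddr=1018: (7,7) not in TLB -> MISS, insert
vaddr=357: (2,6) not in TLB -> MISS, insert
vaddr=1011: (7,7) in TLB -> HIT
vaddr=1016: (7,7) in TLB -> HIT

Answer: MISS MISS HIT HIT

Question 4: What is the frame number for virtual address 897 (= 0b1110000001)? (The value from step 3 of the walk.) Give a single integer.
vaddr = 897: l1_idx=7, l2_idx=0
L1[7] = 0; L2[0][0] = 87

Answer: 87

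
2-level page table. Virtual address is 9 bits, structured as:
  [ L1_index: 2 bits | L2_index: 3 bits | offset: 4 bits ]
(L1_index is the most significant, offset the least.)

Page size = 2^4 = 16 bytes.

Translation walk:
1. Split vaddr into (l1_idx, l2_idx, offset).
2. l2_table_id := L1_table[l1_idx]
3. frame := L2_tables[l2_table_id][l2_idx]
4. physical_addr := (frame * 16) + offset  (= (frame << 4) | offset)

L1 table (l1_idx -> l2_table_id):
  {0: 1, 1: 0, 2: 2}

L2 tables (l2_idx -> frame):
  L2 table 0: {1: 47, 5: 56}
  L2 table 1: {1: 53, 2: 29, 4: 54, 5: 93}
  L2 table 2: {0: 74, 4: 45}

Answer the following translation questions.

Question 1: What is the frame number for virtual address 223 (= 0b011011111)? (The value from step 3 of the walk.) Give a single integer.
Answer: 56

Derivation:
vaddr = 223: l1_idx=1, l2_idx=5
L1[1] = 0; L2[0][5] = 56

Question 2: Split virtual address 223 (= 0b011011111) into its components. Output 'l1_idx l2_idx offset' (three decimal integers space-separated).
Answer: 1 5 15

Derivation:
vaddr = 223 = 0b011011111
  top 2 bits -> l1_idx = 1
  next 3 bits -> l2_idx = 5
  bottom 4 bits -> offset = 15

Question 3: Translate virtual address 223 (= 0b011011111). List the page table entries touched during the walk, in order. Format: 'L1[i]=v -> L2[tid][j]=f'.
vaddr = 223 = 0b011011111
Split: l1_idx=1, l2_idx=5, offset=15

Answer: L1[1]=0 -> L2[0][5]=56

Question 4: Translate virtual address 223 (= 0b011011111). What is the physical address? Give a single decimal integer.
vaddr = 223 = 0b011011111
Split: l1_idx=1, l2_idx=5, offset=15
L1[1] = 0
L2[0][5] = 56
paddr = 56 * 16 + 15 = 911

Answer: 911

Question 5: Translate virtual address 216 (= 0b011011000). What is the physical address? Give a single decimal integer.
vaddr = 216 = 0b011011000
Split: l1_idx=1, l2_idx=5, offset=8
L1[1] = 0
L2[0][5] = 56
paddr = 56 * 16 + 8 = 904

Answer: 904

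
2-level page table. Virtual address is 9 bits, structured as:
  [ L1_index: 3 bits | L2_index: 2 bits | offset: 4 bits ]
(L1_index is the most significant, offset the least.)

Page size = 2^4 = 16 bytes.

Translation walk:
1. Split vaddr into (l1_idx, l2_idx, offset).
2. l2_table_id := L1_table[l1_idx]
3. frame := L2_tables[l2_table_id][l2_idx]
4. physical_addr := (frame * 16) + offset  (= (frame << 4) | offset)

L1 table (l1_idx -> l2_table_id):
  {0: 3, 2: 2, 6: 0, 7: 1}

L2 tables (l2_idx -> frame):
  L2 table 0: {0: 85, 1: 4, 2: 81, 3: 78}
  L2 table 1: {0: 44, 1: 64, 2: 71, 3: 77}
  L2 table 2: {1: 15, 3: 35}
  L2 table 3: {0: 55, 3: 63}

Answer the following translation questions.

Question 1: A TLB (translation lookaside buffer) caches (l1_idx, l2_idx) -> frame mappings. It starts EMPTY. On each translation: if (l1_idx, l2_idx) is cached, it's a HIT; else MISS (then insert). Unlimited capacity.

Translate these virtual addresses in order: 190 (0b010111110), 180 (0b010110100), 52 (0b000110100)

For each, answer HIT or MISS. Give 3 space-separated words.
vaddr=190: (2,3) not in TLB -> MISS, insert
vaddr=180: (2,3) in TLB -> HIT
vaddr=52: (0,3) not in TLB -> MISS, insert

Answer: MISS HIT MISS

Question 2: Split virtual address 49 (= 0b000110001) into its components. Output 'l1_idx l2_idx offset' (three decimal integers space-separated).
vaddr = 49 = 0b000110001
  top 3 bits -> l1_idx = 0
  next 2 bits -> l2_idx = 3
  bottom 4 bits -> offset = 1

Answer: 0 3 1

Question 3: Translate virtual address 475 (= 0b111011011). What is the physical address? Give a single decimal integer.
Answer: 1035

Derivation:
vaddr = 475 = 0b111011011
Split: l1_idx=7, l2_idx=1, offset=11
L1[7] = 1
L2[1][1] = 64
paddr = 64 * 16 + 11 = 1035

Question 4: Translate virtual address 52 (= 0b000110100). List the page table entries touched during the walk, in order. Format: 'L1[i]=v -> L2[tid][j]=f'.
vaddr = 52 = 0b000110100
Split: l1_idx=0, l2_idx=3, offset=4

Answer: L1[0]=3 -> L2[3][3]=63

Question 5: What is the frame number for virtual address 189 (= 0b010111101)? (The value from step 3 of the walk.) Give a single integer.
vaddr = 189: l1_idx=2, l2_idx=3
L1[2] = 2; L2[2][3] = 35

Answer: 35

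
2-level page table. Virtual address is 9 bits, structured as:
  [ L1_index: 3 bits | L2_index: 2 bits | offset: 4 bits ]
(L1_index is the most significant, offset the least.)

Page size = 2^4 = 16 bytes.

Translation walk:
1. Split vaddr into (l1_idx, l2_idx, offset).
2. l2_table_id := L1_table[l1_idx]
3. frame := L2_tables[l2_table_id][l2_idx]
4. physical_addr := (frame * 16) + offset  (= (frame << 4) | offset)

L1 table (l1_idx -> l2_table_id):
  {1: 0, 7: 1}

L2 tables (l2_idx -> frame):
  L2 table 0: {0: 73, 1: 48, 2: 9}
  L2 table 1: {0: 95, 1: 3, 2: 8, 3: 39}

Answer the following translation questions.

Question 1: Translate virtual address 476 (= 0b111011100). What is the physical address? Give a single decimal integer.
vaddr = 476 = 0b111011100
Split: l1_idx=7, l2_idx=1, offset=12
L1[7] = 1
L2[1][1] = 3
paddr = 3 * 16 + 12 = 60

Answer: 60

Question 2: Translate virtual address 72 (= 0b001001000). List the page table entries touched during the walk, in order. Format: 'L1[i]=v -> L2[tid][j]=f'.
Answer: L1[1]=0 -> L2[0][0]=73

Derivation:
vaddr = 72 = 0b001001000
Split: l1_idx=1, l2_idx=0, offset=8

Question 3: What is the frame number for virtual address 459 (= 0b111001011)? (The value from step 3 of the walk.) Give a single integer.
Answer: 95

Derivation:
vaddr = 459: l1_idx=7, l2_idx=0
L1[7] = 1; L2[1][0] = 95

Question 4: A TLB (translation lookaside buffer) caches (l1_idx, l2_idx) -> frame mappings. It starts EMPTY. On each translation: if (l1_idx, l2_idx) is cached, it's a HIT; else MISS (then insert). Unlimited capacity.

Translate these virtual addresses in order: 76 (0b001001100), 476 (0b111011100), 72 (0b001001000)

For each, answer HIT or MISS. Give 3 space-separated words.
vaddr=76: (1,0) not in TLB -> MISS, insert
vaddr=476: (7,1) not in TLB -> MISS, insert
vaddr=72: (1,0) in TLB -> HIT

Answer: MISS MISS HIT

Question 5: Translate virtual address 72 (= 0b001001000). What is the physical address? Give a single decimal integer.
Answer: 1176

Derivation:
vaddr = 72 = 0b001001000
Split: l1_idx=1, l2_idx=0, offset=8
L1[1] = 0
L2[0][0] = 73
paddr = 73 * 16 + 8 = 1176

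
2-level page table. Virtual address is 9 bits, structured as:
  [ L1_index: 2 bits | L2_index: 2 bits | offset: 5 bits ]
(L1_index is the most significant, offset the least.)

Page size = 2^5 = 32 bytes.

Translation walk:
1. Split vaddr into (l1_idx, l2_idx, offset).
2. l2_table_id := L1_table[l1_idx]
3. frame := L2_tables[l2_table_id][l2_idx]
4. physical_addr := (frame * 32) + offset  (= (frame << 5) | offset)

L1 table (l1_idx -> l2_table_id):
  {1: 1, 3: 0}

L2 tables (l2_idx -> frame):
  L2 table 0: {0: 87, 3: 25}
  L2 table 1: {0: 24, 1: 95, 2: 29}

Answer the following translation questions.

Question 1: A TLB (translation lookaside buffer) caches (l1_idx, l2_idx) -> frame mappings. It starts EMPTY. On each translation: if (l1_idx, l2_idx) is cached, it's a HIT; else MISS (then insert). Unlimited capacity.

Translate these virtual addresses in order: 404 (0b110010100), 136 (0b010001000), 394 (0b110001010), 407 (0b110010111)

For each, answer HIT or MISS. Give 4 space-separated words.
Answer: MISS MISS HIT HIT

Derivation:
vaddr=404: (3,0) not in TLB -> MISS, insert
vaddr=136: (1,0) not in TLB -> MISS, insert
vaddr=394: (3,0) in TLB -> HIT
vaddr=407: (3,0) in TLB -> HIT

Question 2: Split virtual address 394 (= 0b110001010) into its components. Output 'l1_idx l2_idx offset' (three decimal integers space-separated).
Answer: 3 0 10

Derivation:
vaddr = 394 = 0b110001010
  top 2 bits -> l1_idx = 3
  next 2 bits -> l2_idx = 0
  bottom 5 bits -> offset = 10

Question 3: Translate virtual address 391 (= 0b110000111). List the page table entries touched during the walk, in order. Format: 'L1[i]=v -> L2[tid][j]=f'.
Answer: L1[3]=0 -> L2[0][0]=87

Derivation:
vaddr = 391 = 0b110000111
Split: l1_idx=3, l2_idx=0, offset=7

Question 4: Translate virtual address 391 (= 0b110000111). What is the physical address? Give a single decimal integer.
Answer: 2791

Derivation:
vaddr = 391 = 0b110000111
Split: l1_idx=3, l2_idx=0, offset=7
L1[3] = 0
L2[0][0] = 87
paddr = 87 * 32 + 7 = 2791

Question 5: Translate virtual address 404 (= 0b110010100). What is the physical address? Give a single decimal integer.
vaddr = 404 = 0b110010100
Split: l1_idx=3, l2_idx=0, offset=20
L1[3] = 0
L2[0][0] = 87
paddr = 87 * 32 + 20 = 2804

Answer: 2804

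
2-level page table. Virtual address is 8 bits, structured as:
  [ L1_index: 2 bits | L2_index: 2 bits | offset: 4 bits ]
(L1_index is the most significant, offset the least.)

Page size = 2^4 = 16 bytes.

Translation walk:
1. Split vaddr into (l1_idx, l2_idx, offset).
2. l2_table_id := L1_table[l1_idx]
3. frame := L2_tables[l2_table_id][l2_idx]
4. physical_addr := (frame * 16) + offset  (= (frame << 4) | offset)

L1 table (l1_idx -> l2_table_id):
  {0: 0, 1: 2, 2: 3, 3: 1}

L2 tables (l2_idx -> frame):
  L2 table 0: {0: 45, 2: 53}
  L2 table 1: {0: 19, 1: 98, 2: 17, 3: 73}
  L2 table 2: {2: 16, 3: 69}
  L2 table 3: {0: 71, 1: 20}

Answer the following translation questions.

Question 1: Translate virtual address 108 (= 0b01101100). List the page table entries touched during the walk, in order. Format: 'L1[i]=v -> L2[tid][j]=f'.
Answer: L1[1]=2 -> L2[2][2]=16

Derivation:
vaddr = 108 = 0b01101100
Split: l1_idx=1, l2_idx=2, offset=12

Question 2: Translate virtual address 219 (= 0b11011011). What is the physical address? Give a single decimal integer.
vaddr = 219 = 0b11011011
Split: l1_idx=3, l2_idx=1, offset=11
L1[3] = 1
L2[1][1] = 98
paddr = 98 * 16 + 11 = 1579

Answer: 1579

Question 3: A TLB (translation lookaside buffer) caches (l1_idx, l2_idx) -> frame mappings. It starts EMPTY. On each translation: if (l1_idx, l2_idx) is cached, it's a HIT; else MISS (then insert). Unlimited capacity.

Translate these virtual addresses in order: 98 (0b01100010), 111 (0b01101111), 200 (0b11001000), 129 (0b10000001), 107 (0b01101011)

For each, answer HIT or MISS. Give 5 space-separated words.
vaddr=98: (1,2) not in TLB -> MISS, insert
vaddr=111: (1,2) in TLB -> HIT
vaddr=200: (3,0) not in TLB -> MISS, insert
vaddr=129: (2,0) not in TLB -> MISS, insert
vaddr=107: (1,2) in TLB -> HIT

Answer: MISS HIT MISS MISS HIT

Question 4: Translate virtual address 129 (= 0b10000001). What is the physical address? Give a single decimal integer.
Answer: 1137

Derivation:
vaddr = 129 = 0b10000001
Split: l1_idx=2, l2_idx=0, offset=1
L1[2] = 3
L2[3][0] = 71
paddr = 71 * 16 + 1 = 1137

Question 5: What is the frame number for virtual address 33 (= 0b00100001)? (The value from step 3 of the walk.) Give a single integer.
vaddr = 33: l1_idx=0, l2_idx=2
L1[0] = 0; L2[0][2] = 53

Answer: 53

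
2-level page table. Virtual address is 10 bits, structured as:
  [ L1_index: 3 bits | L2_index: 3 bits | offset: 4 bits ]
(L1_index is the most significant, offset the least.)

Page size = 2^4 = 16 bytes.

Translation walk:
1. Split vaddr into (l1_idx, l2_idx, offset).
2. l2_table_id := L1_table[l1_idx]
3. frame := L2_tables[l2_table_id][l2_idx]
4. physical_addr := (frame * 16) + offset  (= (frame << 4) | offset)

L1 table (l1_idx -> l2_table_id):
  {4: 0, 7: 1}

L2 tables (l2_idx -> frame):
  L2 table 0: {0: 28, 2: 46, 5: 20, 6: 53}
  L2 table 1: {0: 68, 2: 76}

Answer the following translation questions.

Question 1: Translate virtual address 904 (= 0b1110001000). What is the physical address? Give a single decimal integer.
Answer: 1096

Derivation:
vaddr = 904 = 0b1110001000
Split: l1_idx=7, l2_idx=0, offset=8
L1[7] = 1
L2[1][0] = 68
paddr = 68 * 16 + 8 = 1096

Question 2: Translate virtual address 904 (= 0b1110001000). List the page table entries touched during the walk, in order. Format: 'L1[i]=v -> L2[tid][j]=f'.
vaddr = 904 = 0b1110001000
Split: l1_idx=7, l2_idx=0, offset=8

Answer: L1[7]=1 -> L2[1][0]=68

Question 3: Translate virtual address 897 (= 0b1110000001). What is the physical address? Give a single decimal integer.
Answer: 1089

Derivation:
vaddr = 897 = 0b1110000001
Split: l1_idx=7, l2_idx=0, offset=1
L1[7] = 1
L2[1][0] = 68
paddr = 68 * 16 + 1 = 1089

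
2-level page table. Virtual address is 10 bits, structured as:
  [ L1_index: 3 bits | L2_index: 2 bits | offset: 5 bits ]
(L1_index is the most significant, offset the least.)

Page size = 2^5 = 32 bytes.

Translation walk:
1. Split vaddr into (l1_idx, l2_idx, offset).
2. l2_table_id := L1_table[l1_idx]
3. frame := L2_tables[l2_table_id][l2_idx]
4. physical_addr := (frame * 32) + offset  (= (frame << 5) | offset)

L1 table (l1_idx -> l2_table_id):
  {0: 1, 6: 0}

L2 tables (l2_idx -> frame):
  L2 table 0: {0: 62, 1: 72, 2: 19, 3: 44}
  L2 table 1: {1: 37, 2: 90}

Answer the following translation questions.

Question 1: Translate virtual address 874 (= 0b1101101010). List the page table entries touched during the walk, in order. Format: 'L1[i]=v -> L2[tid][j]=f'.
Answer: L1[6]=0 -> L2[0][3]=44

Derivation:
vaddr = 874 = 0b1101101010
Split: l1_idx=6, l2_idx=3, offset=10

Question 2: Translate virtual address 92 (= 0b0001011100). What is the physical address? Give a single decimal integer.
Answer: 2908

Derivation:
vaddr = 92 = 0b0001011100
Split: l1_idx=0, l2_idx=2, offset=28
L1[0] = 1
L2[1][2] = 90
paddr = 90 * 32 + 28 = 2908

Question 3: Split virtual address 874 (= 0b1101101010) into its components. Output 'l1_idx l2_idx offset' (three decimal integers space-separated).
vaddr = 874 = 0b1101101010
  top 3 bits -> l1_idx = 6
  next 2 bits -> l2_idx = 3
  bottom 5 bits -> offset = 10

Answer: 6 3 10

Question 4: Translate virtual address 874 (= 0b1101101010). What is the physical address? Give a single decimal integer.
vaddr = 874 = 0b1101101010
Split: l1_idx=6, l2_idx=3, offset=10
L1[6] = 0
L2[0][3] = 44
paddr = 44 * 32 + 10 = 1418

Answer: 1418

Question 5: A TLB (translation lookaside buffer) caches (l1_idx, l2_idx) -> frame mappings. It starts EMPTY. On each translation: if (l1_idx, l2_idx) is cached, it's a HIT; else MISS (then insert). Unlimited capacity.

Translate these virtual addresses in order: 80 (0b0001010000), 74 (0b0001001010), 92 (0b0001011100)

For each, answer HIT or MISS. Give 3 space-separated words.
Answer: MISS HIT HIT

Derivation:
vaddr=80: (0,2) not in TLB -> MISS, insert
vaddr=74: (0,2) in TLB -> HIT
vaddr=92: (0,2) in TLB -> HIT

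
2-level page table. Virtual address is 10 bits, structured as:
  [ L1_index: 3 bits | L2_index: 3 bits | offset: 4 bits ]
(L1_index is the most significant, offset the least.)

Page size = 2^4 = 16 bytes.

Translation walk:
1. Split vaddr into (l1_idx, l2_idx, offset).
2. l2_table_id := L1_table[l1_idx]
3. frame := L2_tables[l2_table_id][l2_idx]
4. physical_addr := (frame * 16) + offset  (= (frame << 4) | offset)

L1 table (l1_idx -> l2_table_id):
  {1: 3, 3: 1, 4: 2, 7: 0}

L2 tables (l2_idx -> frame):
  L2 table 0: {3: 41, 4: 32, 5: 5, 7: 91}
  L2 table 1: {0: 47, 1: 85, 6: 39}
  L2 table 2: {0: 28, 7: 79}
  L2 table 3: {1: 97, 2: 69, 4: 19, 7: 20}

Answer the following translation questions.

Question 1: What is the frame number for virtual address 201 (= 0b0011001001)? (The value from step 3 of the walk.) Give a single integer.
Answer: 19

Derivation:
vaddr = 201: l1_idx=1, l2_idx=4
L1[1] = 3; L2[3][4] = 19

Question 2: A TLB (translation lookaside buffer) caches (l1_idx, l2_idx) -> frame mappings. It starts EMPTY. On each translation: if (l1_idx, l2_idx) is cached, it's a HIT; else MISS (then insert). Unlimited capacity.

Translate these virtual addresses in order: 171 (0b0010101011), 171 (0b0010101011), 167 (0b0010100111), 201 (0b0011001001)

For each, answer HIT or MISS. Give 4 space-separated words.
Answer: MISS HIT HIT MISS

Derivation:
vaddr=171: (1,2) not in TLB -> MISS, insert
vaddr=171: (1,2) in TLB -> HIT
vaddr=167: (1,2) in TLB -> HIT
vaddr=201: (1,4) not in TLB -> MISS, insert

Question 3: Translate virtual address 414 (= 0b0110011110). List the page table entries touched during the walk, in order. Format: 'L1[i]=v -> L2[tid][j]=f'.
vaddr = 414 = 0b0110011110
Split: l1_idx=3, l2_idx=1, offset=14

Answer: L1[3]=1 -> L2[1][1]=85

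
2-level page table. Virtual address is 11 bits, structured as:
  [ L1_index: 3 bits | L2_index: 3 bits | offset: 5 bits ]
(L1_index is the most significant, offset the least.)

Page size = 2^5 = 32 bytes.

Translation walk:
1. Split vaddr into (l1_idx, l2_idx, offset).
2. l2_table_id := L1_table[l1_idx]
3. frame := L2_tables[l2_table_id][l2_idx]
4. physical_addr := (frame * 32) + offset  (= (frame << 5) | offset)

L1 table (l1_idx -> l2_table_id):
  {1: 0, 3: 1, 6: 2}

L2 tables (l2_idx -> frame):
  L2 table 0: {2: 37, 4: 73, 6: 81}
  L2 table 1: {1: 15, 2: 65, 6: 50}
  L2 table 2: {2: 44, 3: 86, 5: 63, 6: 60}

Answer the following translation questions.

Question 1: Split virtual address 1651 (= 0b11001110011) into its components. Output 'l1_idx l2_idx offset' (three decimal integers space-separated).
Answer: 6 3 19

Derivation:
vaddr = 1651 = 0b11001110011
  top 3 bits -> l1_idx = 6
  next 3 bits -> l2_idx = 3
  bottom 5 bits -> offset = 19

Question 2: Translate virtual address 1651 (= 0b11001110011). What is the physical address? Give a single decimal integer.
Answer: 2771

Derivation:
vaddr = 1651 = 0b11001110011
Split: l1_idx=6, l2_idx=3, offset=19
L1[6] = 2
L2[2][3] = 86
paddr = 86 * 32 + 19 = 2771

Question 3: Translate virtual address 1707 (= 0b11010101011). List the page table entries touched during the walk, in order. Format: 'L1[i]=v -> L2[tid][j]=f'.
vaddr = 1707 = 0b11010101011
Split: l1_idx=6, l2_idx=5, offset=11

Answer: L1[6]=2 -> L2[2][5]=63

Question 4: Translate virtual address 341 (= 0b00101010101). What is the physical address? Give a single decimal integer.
vaddr = 341 = 0b00101010101
Split: l1_idx=1, l2_idx=2, offset=21
L1[1] = 0
L2[0][2] = 37
paddr = 37 * 32 + 21 = 1205

Answer: 1205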